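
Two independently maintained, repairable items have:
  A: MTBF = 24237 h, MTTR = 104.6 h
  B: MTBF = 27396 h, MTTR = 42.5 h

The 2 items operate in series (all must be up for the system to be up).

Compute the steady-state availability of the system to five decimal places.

A(A) = MTBF/(MTBF+MTTR) = 24237/(24237+104.6) = 0.995703
A(B) = MTBF/(MTBF+MTTR) = 27396/(27396+42.5) = 0.998451
Series availability: 0.995703 × 0.998451 = 0.99416

0.99416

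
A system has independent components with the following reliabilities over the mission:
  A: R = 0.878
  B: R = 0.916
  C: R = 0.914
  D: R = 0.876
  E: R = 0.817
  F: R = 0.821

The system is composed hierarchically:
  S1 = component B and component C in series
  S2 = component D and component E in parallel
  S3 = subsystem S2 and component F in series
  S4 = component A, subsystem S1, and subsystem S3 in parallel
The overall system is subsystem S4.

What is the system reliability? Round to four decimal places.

Series (B and C): 0.916000 × 0.914000 = 0.837224
Parallel (D and E): 1 − (1 − 0.876000)(1 − 0.817000) = 0.977308
Series ([0.977308] and F): 0.977308 × 0.821000 = 0.802370
Parallel (A, [0.837224], and [0.802370]): 1 − (1 − 0.878000)(1 − 0.837224)(1 − 0.802370) = 0.9961

0.9961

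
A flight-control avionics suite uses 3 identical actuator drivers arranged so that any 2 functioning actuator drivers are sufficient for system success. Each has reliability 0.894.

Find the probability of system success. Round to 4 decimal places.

0.9687

R = Σ_{i=2}^{3} C(3,i) p^i (1−p)^{3−i} with p = 0.894
C(3,2)·0.894^2·0.106^1 = 0.254157
C(3,3)·0.894^3·0.106^0 = 0.714517
Sum = 0.9687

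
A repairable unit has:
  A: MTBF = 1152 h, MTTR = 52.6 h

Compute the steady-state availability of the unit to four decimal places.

0.9563

A(A) = MTBF/(MTBF+MTTR) = 1152/(1152+52.6) = 0.9563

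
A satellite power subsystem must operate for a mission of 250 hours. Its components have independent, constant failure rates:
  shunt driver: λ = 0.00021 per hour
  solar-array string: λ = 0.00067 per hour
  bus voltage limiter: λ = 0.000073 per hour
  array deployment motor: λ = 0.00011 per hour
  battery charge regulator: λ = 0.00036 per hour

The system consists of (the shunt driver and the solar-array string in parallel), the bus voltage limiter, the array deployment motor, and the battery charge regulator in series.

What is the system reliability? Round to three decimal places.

R(shunt driver) = exp(−0.00021 × 250) = 0.94885
R(solar-array string) = exp(−0.00067 × 250) = 0.84578
R(bus voltage limiter) = exp(−0.000073 × 250) = 0.98192
R(array deployment motor) = exp(−0.00011 × 250) = 0.97287
R(battery charge regulator) = exp(−0.00036 × 250) = 0.91393
Parallel (shunt driver and solar-array string): 1 − (1 − 0.94885)(1 − 0.84578) = 0.99211
Series ([0.99211], bus voltage limiter, array deployment motor, and battery charge regulator): 0.99211 × 0.98192 × 0.97287 × 0.91393 = 0.866

0.866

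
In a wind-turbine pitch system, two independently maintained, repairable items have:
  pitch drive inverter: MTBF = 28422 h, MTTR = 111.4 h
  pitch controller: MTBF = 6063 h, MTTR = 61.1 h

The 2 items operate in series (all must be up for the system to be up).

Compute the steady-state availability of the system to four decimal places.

0.9862

A(pitch drive inverter) = MTBF/(MTBF+MTTR) = 28422/(28422+111.4) = 0.996096
A(pitch controller) = MTBF/(MTBF+MTTR) = 6063/(6063+61.1) = 0.990023
Series availability: 0.996096 × 0.990023 = 0.9862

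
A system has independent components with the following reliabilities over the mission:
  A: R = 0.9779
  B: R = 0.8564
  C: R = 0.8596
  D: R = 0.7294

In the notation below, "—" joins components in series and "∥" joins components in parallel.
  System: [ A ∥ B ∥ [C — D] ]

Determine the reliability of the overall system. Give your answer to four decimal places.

Series (C and D): 0.859600 × 0.729400 = 0.626992
Parallel (A, B, and [0.626992]): 1 − (1 − 0.977900)(1 − 0.856400)(1 − 0.626992) = 0.9988

0.9988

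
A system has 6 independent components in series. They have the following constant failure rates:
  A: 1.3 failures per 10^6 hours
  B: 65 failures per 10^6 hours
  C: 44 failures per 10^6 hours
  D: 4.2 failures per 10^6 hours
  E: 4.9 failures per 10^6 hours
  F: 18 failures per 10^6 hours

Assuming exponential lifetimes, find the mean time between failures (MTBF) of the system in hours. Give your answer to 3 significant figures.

Series of exponential components: λ_sys = Σ λ_i
λ_sys = 0.0000013 + 0.000065 + 0.000044 + 0.0000042 + 0.0000049 + 0.000018 = 1.3740e-04 /h
MTBF = 1 / λ_sys = 7280 h

7280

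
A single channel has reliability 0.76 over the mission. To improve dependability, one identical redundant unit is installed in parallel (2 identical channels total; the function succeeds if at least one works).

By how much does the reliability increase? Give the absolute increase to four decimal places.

R_before = 0.76
R_after = 1 − (1 − 0.76)^2 = 0.9424
ΔR = 0.9424 − 0.76 = 0.1824

0.1824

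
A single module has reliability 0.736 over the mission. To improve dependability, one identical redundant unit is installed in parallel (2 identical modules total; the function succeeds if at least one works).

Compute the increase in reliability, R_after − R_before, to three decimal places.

R_before = 0.736
R_after = 1 − (1 − 0.736)^2 = 0.930
ΔR = 0.930 − 0.736 = 0.194

0.194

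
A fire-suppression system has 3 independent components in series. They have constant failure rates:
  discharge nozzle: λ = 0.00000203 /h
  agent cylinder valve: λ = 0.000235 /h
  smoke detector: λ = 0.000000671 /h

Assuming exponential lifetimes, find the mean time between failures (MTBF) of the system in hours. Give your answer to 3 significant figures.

4210

Series of exponential components: λ_sys = Σ λ_i
λ_sys = 0.00000203 + 0.000235 + 0.000000671 = 2.3770e-04 /h
MTBF = 1 / λ_sys = 4210 h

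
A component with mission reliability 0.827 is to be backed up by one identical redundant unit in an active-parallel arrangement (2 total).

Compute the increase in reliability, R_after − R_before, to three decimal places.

0.143

R_before = 0.827
R_after = 1 − (1 − 0.827)^2 = 0.970
ΔR = 0.970 − 0.827 = 0.143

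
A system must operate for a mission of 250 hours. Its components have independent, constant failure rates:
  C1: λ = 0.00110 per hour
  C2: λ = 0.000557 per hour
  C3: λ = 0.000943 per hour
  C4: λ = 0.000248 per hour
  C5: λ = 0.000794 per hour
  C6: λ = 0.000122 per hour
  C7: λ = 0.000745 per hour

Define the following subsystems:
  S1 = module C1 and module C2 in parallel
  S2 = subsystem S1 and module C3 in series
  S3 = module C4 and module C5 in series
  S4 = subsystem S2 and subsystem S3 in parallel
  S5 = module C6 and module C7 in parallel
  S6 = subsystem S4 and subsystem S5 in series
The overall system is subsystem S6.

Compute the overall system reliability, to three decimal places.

0.941

R(C1) = exp(−0.00110 × 250) = 0.75957
R(C2) = exp(−0.000557 × 250) = 0.87001
R(C3) = exp(−0.000943 × 250) = 0.78998
R(C4) = exp(−0.000248 × 250) = 0.93988
R(C5) = exp(−0.000794 × 250) = 0.81996
R(C6) = exp(−0.000122 × 250) = 0.96996
R(C7) = exp(−0.000745 × 250) = 0.83007
Parallel (C1 and C2): 1 − (1 − 0.75957)(1 − 0.87001) = 0.96875
Series ([0.96875] and C3): 0.96875 × 0.78998 = 0.76529
Series (C4 and C5): 0.93988 × 0.81996 = 0.77066
Parallel ([0.76529] and [0.77066]): 1 − (1 − 0.76529)(1 − 0.77066) = 0.94617
Parallel (C6 and C7): 1 − (1 − 0.96996)(1 − 0.83007) = 0.99490
Series ([0.94617] and [0.99490]): 0.94617 × 0.99490 = 0.941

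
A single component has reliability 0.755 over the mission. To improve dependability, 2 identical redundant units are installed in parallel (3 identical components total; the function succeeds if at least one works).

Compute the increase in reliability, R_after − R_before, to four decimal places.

0.2303

R_before = 0.755
R_after = 1 − (1 − 0.755)^3 = 0.9853
ΔR = 0.9853 − 0.755 = 0.2303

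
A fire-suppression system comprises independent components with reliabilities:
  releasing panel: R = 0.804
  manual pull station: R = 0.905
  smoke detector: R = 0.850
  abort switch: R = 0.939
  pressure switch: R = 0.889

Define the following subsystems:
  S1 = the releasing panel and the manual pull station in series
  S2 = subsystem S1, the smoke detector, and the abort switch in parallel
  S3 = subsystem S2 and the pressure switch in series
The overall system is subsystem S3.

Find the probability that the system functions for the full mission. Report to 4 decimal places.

Series (releasing panel and manual pull station): 0.804000 × 0.905000 = 0.727620
Parallel ([0.727620], smoke detector, and abort switch): 1 − (1 − 0.727620)(1 − 0.850000)(1 − 0.939000) = 0.997508
Series ([0.997508] and pressure switch): 0.997508 × 0.889000 = 0.8868

0.8868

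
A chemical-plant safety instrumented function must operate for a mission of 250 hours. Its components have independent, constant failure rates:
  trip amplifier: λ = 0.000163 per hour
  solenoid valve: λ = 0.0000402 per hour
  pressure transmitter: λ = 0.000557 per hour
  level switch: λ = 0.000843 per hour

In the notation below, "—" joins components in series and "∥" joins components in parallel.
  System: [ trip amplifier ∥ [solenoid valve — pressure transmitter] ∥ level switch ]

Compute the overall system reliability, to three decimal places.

R(trip amplifier) = exp(−0.000163 × 250) = 0.96007
R(solenoid valve) = exp(−0.0000402 × 250) = 0.99000
R(pressure transmitter) = exp(−0.000557 × 250) = 0.87001
R(level switch) = exp(−0.000843 × 250) = 0.80998
Series (solenoid valve and pressure transmitter): 0.99000 × 0.87001 = 0.86131
Parallel (trip amplifier, [0.86131], and level switch): 1 − (1 − 0.96007)(1 − 0.86131)(1 − 0.80998) = 0.999

0.999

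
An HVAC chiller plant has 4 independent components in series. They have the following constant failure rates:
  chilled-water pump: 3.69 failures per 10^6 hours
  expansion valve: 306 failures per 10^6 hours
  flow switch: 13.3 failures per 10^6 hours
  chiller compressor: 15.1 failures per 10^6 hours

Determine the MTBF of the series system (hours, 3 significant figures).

2960

Series of exponential components: λ_sys = Σ λ_i
λ_sys = 0.00000369 + 0.000306 + 0.0000133 + 0.0000151 = 3.3809e-04 /h
MTBF = 1 / λ_sys = 2960 h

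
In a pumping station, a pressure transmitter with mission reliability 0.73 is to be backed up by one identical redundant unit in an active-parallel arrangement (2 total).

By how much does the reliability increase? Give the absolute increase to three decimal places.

R_before = 0.73
R_after = 1 − (1 − 0.73)^2 = 0.927
ΔR = 0.927 − 0.73 = 0.197

0.197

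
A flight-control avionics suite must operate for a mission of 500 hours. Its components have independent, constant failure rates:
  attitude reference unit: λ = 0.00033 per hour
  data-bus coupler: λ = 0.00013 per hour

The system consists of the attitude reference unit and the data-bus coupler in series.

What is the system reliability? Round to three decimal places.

0.795

R(attitude reference unit) = exp(−0.00033 × 500) = 0.84789
R(data-bus coupler) = exp(−0.00013 × 500) = 0.93707
Series (attitude reference unit and data-bus coupler): 0.84789 × 0.93707 = 0.795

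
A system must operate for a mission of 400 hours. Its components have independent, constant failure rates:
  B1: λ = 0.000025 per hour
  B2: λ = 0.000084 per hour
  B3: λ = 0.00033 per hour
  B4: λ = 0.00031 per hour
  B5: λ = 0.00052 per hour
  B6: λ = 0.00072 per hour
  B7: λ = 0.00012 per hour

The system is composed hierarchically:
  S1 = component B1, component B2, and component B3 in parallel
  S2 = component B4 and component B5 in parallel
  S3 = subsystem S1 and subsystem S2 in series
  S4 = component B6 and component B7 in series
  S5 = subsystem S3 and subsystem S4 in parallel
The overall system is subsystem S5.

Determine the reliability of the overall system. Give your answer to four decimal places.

0.9937

R(B1) = exp(−0.000025 × 400) = 0.990050
R(B2) = exp(−0.000084 × 400) = 0.966958
R(B3) = exp(−0.00033 × 400) = 0.876341
R(B4) = exp(−0.00031 × 400) = 0.883380
R(B5) = exp(−0.00052 × 400) = 0.812207
R(B6) = exp(−0.00072 × 400) = 0.749762
R(B7) = exp(−0.00012 × 400) = 0.953134
Parallel (B1, B2, and B3): 1 − (1 − 0.990050)(1 − 0.966958)(1 − 0.876341) = 0.999959
Parallel (B4 and B5): 1 − (1 − 0.883380)(1 − 0.812207) = 0.978100
Series ([0.999959] and [0.978100]): 0.999959 × 0.978100 = 0.978060
Series (B6 and B7): 0.749762 × 0.953134 = 0.714624
Parallel ([0.978060] and [0.714624]): 1 − (1 − 0.978060)(1 − 0.714624) = 0.9937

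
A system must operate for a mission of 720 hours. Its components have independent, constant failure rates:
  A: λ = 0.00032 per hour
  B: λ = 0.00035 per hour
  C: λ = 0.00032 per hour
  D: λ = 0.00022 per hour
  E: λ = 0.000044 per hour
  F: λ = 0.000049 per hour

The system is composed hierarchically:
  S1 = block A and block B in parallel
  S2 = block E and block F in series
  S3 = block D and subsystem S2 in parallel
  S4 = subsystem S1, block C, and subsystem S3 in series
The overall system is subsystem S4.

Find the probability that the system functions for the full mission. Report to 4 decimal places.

R(A) = exp(−0.00032 × 720) = 0.794216
R(B) = exp(−0.00035 × 720) = 0.777245
R(C) = exp(−0.00032 × 720) = 0.794216
R(D) = exp(−0.00022 × 720) = 0.853508
R(E) = exp(−0.000044 × 720) = 0.968817
R(F) = exp(−0.000049 × 720) = 0.965335
Parallel (A and B): 1 − (1 − 0.794216)(1 − 0.777245) = 0.954161
Series (E and F): 0.968817 × 0.965335 = 0.935233
Parallel (D and [0.935233]): 1 − (1 − 0.853508)(1 − 0.935233) = 0.990512
Series ([0.954161], C, and [0.990512]): 0.954161 × 0.794216 × 0.990512 = 0.7506

0.7506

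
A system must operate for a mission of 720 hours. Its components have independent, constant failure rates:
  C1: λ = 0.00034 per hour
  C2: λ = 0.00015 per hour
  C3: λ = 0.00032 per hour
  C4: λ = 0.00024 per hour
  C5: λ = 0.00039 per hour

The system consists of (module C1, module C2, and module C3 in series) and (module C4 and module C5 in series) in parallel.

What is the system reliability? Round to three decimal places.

0.839

R(C1) = exp(−0.00034 × 720) = 0.78286
R(C2) = exp(−0.00015 × 720) = 0.89763
R(C3) = exp(−0.00032 × 720) = 0.79422
R(C4) = exp(−0.00024 × 720) = 0.84131
R(C5) = exp(−0.00039 × 720) = 0.75518
Series (C1, C2, and C3): 0.78286 × 0.89763 × 0.79422 = 0.55811
Series (C4 and C5): 0.84131 × 0.75518 = 0.63534
Parallel ([0.55811] and [0.63534]): 1 − (1 − 0.55811)(1 − 0.63534) = 0.839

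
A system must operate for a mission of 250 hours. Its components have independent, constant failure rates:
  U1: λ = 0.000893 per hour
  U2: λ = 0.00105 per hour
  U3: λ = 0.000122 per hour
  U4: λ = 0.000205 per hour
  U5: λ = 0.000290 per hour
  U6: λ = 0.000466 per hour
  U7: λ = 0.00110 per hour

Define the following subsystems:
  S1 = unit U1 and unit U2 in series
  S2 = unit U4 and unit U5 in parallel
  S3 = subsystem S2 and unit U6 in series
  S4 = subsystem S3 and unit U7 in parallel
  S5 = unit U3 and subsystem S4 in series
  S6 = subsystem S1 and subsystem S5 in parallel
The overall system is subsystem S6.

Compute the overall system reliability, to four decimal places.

R(U1) = exp(−0.000893 × 250) = 0.799915
R(U2) = exp(−0.00105 × 250) = 0.769126
R(U3) = exp(−0.000122 × 250) = 0.969960
R(U4) = exp(−0.000205 × 250) = 0.950041
R(U5) = exp(−0.000290 × 250) = 0.930066
R(U6) = exp(−0.000466 × 250) = 0.890030
R(U7) = exp(−0.00110 × 250) = 0.759572
Series (U1 and U2): 0.799915 × 0.769126 = 0.615235
Parallel (U4 and U5): 1 − (1 − 0.950041)(1 − 0.930066) = 0.996506
Series ([0.996506] and U6): 0.996506 × 0.890030 = 0.886920
Parallel ([0.886920] and U7): 1 − (1 − 0.886920)(1 − 0.759572) = 0.972812
Series (U3 and [0.972812]): 0.969960 × 0.972812 = 0.943589
Parallel ([0.615235] and [0.943589]): 1 − (1 − 0.615235)(1 − 0.943589) = 0.9783

0.9783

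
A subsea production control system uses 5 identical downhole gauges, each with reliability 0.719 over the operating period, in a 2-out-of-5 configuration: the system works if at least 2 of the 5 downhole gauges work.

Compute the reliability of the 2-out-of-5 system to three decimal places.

R = Σ_{i=2}^{5} C(5,i) p^i (1−p)^{5−i} with p = 0.719
C(5,2)·0.719^2·0.281^3 = 0.11470
C(5,3)·0.719^3·0.281^2 = 0.29349
C(5,4)·0.719^4·0.281^1 = 0.37548
C(5,5)·0.719^5·0.281^0 = 0.19215
Sum = 0.976

0.976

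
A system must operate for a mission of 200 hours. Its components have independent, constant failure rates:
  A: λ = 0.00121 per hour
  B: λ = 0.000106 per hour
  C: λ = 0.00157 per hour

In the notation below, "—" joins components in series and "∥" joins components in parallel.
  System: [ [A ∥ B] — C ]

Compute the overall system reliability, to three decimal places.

R(A) = exp(−0.00121 × 200) = 0.78506
R(B) = exp(−0.000106 × 200) = 0.97902
R(C) = exp(−0.00157 × 200) = 0.73052
Parallel (A and B): 1 − (1 − 0.78506)(1 − 0.97902) = 0.99549
Series ([0.99549] and C): 0.99549 × 0.73052 = 0.727

0.727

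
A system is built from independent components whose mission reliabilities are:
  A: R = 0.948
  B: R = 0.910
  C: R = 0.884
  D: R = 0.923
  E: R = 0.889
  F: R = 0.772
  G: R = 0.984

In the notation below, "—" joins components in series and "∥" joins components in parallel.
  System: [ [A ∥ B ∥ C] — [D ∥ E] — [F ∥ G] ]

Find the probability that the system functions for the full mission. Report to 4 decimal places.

0.9873

Parallel (A, B, and C): 1 − (1 − 0.948000)(1 − 0.910000)(1 − 0.884000) = 0.999457
Parallel (D and E): 1 − (1 − 0.923000)(1 − 0.889000) = 0.991453
Parallel (F and G): 1 − (1 − 0.772000)(1 − 0.984000) = 0.996352
Series ([0.999457], [0.991453], and [0.996352]): 0.999457 × 0.991453 × 0.996352 = 0.9873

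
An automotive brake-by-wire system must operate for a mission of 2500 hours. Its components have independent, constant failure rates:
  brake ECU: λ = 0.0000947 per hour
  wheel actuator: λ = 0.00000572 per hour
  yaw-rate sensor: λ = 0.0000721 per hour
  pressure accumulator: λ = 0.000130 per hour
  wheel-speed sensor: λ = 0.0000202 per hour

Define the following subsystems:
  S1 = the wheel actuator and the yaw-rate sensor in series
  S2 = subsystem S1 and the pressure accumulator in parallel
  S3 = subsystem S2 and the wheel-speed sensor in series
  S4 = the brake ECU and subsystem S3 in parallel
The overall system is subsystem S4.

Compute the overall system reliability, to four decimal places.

R(brake ECU) = exp(−0.0000947 × 2500) = 0.789189
R(wheel actuator) = exp(−0.00000572 × 2500) = 0.985802
R(yaw-rate sensor) = exp(−0.0000721 × 2500) = 0.835061
R(pressure accumulator) = exp(−0.000130 × 2500) = 0.722527
R(wheel-speed sensor) = exp(−0.0000202 × 2500) = 0.950754
Series (wheel actuator and yaw-rate sensor): 0.985802 × 0.835061 = 0.823205
Parallel ([0.823205] and pressure accumulator): 1 − (1 − 0.823205)(1 − 0.722527) = 0.950944
Series ([0.950944] and wheel-speed sensor): 0.950944 × 0.950754 = 0.904114
Parallel (brake ECU and [0.904114]): 1 − (1 − 0.789189)(1 − 0.904114) = 0.9798

0.9798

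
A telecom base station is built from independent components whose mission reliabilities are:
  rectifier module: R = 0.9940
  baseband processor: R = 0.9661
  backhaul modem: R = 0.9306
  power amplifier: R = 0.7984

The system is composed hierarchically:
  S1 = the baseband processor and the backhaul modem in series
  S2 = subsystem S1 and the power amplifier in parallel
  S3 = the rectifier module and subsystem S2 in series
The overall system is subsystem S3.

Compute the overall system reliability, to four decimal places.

0.9738

Series (baseband processor and backhaul modem): 0.966100 × 0.930600 = 0.899053
Parallel ([0.899053] and power amplifier): 1 − (1 − 0.899053)(1 − 0.798400) = 0.979649
Series (rectifier module and [0.979649]): 0.994000 × 0.979649 = 0.9738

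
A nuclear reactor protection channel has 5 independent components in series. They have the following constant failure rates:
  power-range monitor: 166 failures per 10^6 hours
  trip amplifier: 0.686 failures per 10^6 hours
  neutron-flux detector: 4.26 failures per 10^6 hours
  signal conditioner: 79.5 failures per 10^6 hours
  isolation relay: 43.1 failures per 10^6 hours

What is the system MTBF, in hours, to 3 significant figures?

3410

Series of exponential components: λ_sys = Σ λ_i
λ_sys = 0.000166 + 0.000000686 + 0.00000426 + 0.0000795 + 0.0000431 = 2.9355e-04 /h
MTBF = 1 / λ_sys = 3410 h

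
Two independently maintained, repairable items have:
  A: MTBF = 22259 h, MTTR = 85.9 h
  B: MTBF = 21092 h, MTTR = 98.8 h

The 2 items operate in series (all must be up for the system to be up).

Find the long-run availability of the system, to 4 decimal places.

A(A) = MTBF/(MTBF+MTTR) = 22259/(22259+85.9) = 0.996156
A(B) = MTBF/(MTBF+MTTR) = 21092/(21092+98.8) = 0.995338
Series availability: 0.996156 × 0.995338 = 0.9915

0.9915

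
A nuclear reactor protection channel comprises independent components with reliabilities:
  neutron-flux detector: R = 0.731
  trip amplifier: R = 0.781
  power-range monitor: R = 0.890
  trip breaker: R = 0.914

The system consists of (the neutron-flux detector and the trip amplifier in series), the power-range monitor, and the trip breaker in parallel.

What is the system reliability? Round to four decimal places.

0.9959

Series (neutron-flux detector and trip amplifier): 0.731000 × 0.781000 = 0.570911
Parallel ([0.570911], power-range monitor, and trip breaker): 1 − (1 − 0.570911)(1 − 0.890000)(1 − 0.914000) = 0.9959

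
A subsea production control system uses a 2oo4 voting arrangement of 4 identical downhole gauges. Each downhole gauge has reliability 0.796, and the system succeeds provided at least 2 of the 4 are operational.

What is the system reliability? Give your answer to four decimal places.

R = Σ_{i=2}^{4} C(4,i) p^i (1−p)^{4−i} with p = 0.796
C(4,2)·0.796^2·0.204^2 = 0.158211
C(4,3)·0.796^3·0.204^1 = 0.411556
C(4,4)·0.796^4·0.204^0 = 0.401469
Sum = 0.9712

0.9712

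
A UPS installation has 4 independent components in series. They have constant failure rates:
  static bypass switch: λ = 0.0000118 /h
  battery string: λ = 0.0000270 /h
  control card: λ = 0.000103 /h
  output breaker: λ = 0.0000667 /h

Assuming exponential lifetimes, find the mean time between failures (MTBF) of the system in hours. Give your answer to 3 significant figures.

Series of exponential components: λ_sys = Σ λ_i
λ_sys = 0.0000118 + 0.0000270 + 0.000103 + 0.0000667 = 2.0850e-04 /h
MTBF = 1 / λ_sys = 4800 h

4800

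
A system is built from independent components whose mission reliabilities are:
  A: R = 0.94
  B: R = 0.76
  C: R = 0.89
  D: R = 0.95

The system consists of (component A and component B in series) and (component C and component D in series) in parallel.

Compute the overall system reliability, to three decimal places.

0.956

Series (A and B): 0.94000 × 0.76000 = 0.71440
Series (C and D): 0.89000 × 0.95000 = 0.84550
Parallel ([0.71440] and [0.84550]): 1 − (1 − 0.71440)(1 − 0.84550) = 0.956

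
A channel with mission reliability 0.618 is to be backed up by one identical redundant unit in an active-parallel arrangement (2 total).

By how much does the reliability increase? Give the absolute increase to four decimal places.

R_before = 0.618
R_after = 1 − (1 − 0.618)^2 = 0.8541
ΔR = 0.8541 − 0.618 = 0.2361

0.2361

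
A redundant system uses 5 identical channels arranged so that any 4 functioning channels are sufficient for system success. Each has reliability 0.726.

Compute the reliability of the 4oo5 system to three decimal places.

R = Σ_{i=4}^{5} C(5,i) p^i (1−p)^{5−i} with p = 0.726
C(5,4)·0.726^4·0.274^1 = 0.38060
C(5,5)·0.726^5·0.274^0 = 0.20169
Sum = 0.582

0.582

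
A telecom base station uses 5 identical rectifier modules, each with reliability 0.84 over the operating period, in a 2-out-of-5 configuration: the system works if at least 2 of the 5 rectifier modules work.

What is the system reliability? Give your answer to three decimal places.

0.997

R = Σ_{i=2}^{5} C(5,i) p^i (1−p)^{5−i} with p = 0.84
C(5,2)·0.84^2·0.16^3 = 0.02890
C(5,3)·0.84^3·0.16^2 = 0.15173
C(5,4)·0.84^4·0.16^1 = 0.39830
C(5,5)·0.84^5·0.16^0 = 0.41821
Sum = 0.997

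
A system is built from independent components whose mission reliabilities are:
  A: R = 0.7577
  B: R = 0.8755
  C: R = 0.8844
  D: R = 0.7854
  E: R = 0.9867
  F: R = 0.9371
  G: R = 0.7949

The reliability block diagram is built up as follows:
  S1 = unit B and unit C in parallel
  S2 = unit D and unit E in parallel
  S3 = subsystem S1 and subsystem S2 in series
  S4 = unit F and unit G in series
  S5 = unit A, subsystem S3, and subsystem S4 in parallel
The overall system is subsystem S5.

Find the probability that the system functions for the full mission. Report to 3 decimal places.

Parallel (B and C): 1 − (1 − 0.87550)(1 − 0.88440) = 0.98561
Parallel (D and E): 1 − (1 − 0.78540)(1 − 0.98670) = 0.99715
Series ([0.98561] and [0.99715]): 0.98561 × 0.99715 = 0.98280
Series (F and G): 0.93710 × 0.79490 = 0.74490
Parallel (A, [0.98280], and [0.74490]): 1 − (1 − 0.75770)(1 − 0.98280)(1 − 0.74490) = 0.999

0.999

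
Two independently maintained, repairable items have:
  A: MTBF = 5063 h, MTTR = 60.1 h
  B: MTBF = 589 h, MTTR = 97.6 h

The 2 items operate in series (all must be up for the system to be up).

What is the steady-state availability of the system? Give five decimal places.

A(A) = MTBF/(MTBF+MTTR) = 5063/(5063+60.1) = 0.988269
A(B) = MTBF/(MTBF+MTTR) = 589/(589+97.6) = 0.857850
Series availability: 0.988269 × 0.857850 = 0.84779

0.84779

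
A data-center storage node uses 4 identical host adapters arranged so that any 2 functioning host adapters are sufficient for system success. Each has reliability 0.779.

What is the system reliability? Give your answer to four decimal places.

0.9640

R = Σ_{i=2}^{4} C(4,i) p^i (1−p)^{4−i} with p = 0.779
C(4,2)·0.779^2·0.221^2 = 0.177832
C(4,3)·0.779^3·0.221^1 = 0.417893
C(4,4)·0.779^4·0.221^0 = 0.368256
Sum = 0.9640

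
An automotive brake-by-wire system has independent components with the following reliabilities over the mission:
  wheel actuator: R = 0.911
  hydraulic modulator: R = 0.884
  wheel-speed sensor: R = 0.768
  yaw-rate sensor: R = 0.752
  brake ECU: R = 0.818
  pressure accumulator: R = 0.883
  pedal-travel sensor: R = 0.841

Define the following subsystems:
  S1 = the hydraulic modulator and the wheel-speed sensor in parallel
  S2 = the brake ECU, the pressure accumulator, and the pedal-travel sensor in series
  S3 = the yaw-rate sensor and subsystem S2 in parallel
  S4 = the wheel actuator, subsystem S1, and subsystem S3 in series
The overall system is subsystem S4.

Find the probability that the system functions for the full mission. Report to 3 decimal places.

Parallel (hydraulic modulator and wheel-speed sensor): 1 − (1 − 0.88400)(1 − 0.76800) = 0.97309
Series (brake ECU, pressure accumulator, and pedal-travel sensor): 0.81800 × 0.88300 × 0.84100 = 0.60745
Parallel (yaw-rate sensor and [0.60745]): 1 − (1 − 0.75200)(1 − 0.60745) = 0.90265
Series (wheel actuator, [0.97309], and [0.90265]): 0.91100 × 0.97309 × 0.90265 = 0.800

0.800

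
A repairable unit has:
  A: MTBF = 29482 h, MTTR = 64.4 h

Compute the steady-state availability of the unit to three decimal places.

0.998

A(A) = MTBF/(MTBF+MTTR) = 29482/(29482+64.4) = 0.998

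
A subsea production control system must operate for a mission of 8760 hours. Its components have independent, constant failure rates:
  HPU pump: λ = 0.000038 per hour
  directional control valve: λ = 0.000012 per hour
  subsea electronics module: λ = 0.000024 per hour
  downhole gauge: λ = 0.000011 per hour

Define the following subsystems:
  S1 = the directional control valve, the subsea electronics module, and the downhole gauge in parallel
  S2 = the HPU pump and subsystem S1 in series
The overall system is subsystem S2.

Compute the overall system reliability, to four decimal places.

R(HPU pump) = exp(−0.000038 × 8760) = 0.716856
R(directional control valve) = exp(−0.000012 × 8760) = 0.900216
R(subsea electronics module) = exp(−0.000024 × 8760) = 0.810390
R(downhole gauge) = exp(−0.000011 × 8760) = 0.908137
Parallel (directional control valve, subsea electronics module, and downhole gauge): 1 − (1 − 0.900216)(1 − 0.810390)(1 − 0.908137) = 0.998262
Series (HPU pump and [0.998262]): 0.716856 × 0.998262 = 0.7156

0.7156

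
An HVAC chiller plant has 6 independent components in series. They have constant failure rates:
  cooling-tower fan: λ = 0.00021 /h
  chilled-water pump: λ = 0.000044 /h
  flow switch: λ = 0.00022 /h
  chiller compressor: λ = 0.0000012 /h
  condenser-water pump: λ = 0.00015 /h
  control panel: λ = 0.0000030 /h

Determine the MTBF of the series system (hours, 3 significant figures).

1590

Series of exponential components: λ_sys = Σ λ_i
λ_sys = 0.00021 + 0.000044 + 0.00022 + 0.0000012 + 0.00015 + 0.0000030 = 6.2820e-04 /h
MTBF = 1 / λ_sys = 1590 h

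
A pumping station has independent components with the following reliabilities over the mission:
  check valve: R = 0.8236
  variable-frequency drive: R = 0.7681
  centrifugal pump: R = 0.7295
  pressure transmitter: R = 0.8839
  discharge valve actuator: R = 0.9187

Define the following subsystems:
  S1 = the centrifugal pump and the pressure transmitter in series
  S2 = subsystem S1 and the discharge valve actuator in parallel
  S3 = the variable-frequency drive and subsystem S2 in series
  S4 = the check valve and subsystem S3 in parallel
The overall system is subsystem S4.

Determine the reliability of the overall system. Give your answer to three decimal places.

0.955

Series (centrifugal pump and pressure transmitter): 0.72950 × 0.88390 = 0.64481
Parallel ([0.64481] and discharge valve actuator): 1 − (1 − 0.64481)(1 − 0.91870) = 0.97112
Series (variable-frequency drive and [0.97112]): 0.76810 × 0.97112 = 0.74592
Parallel (check valve and [0.74592]): 1 − (1 − 0.82360)(1 − 0.74592) = 0.955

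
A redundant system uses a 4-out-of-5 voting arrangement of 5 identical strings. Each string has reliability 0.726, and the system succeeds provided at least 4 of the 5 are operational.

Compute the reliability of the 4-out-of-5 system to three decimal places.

R = Σ_{i=4}^{5} C(5,i) p^i (1−p)^{5−i} with p = 0.726
C(5,4)·0.726^4·0.274^1 = 0.38060
C(5,5)·0.726^5·0.274^0 = 0.20169
Sum = 0.582

0.582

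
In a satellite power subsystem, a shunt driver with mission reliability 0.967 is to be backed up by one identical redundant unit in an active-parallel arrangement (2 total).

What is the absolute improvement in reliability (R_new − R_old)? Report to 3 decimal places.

0.032

R_before = 0.967
R_after = 1 − (1 − 0.967)^2 = 0.999
ΔR = 0.999 − 0.967 = 0.032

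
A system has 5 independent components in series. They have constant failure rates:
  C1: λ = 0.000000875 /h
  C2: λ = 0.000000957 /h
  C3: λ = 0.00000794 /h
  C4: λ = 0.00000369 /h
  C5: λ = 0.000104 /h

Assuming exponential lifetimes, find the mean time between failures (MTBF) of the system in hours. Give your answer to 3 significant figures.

Series of exponential components: λ_sys = Σ λ_i
λ_sys = 0.000000875 + 0.000000957 + 0.00000794 + 0.00000369 + 0.000104 = 1.1746e-04 /h
MTBF = 1 / λ_sys = 8510 h

8510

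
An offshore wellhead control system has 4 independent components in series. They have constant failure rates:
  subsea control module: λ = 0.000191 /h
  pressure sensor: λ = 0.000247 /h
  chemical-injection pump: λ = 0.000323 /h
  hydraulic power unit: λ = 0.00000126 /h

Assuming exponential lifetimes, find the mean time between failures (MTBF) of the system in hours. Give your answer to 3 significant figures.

Series of exponential components: λ_sys = Σ λ_i
λ_sys = 0.000191 + 0.000247 + 0.000323 + 0.00000126 = 7.6226e-04 /h
MTBF = 1 / λ_sys = 1310 h

1310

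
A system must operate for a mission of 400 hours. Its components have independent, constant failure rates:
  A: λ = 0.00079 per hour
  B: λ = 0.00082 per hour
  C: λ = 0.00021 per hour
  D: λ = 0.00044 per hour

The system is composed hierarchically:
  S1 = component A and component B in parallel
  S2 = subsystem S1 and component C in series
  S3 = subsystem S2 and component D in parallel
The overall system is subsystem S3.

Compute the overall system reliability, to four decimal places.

0.9758

R(A) = exp(−0.00079 × 400) = 0.729059
R(B) = exp(−0.00082 × 400) = 0.720363
R(C) = exp(−0.00021 × 400) = 0.919431
R(D) = exp(−0.00044 × 400) = 0.838618
Parallel (A and B): 1 − (1 − 0.729059)(1 − 0.720363) = 0.924235
Series ([0.924235] and C): 0.924235 × 0.919431 = 0.849770
Parallel ([0.849770] and D): 1 − (1 − 0.849770)(1 − 0.838618) = 0.9758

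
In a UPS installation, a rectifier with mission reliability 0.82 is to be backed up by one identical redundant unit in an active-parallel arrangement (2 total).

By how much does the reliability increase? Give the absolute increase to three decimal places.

R_before = 0.82
R_after = 1 − (1 − 0.82)^2 = 0.968
ΔR = 0.968 − 0.82 = 0.148

0.148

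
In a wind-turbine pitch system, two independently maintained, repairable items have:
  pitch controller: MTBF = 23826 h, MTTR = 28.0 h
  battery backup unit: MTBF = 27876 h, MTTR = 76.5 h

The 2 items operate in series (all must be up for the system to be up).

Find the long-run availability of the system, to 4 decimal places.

A(pitch controller) = MTBF/(MTBF+MTTR) = 23826/(23826+28.0) = 0.998826
A(battery backup unit) = MTBF/(MTBF+MTTR) = 27876/(27876+76.5) = 0.997263
Series availability: 0.998826 × 0.997263 = 0.9961

0.9961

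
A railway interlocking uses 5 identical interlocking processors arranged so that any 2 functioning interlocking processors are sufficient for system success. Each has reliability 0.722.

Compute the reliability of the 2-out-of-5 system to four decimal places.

R = Σ_{i=2}^{5} C(5,i) p^i (1−p)^{5−i} with p = 0.722
C(5,2)·0.722^2·0.278^3 = 0.111998
C(5,3)·0.722^3·0.278^2 = 0.290872
C(5,4)·0.722^4·0.278^1 = 0.377714
C(5,5)·0.722^5·0.278^0 = 0.196194
Sum = 0.9768

0.9768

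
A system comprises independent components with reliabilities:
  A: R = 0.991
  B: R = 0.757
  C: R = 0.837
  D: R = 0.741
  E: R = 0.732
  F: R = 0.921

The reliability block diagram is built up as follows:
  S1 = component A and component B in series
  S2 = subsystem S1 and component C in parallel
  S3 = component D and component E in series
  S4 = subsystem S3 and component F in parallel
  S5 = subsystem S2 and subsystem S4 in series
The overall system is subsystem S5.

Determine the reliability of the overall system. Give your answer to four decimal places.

Series (A and B): 0.991000 × 0.757000 = 0.750187
Parallel ([0.750187] and C): 1 − (1 − 0.750187)(1 − 0.837000) = 0.959280
Series (D and E): 0.741000 × 0.732000 = 0.542412
Parallel ([0.542412] and F): 1 − (1 − 0.542412)(1 − 0.921000) = 0.963851
Series ([0.959280] and [0.963851]): 0.959280 × 0.963851 = 0.9246

0.9246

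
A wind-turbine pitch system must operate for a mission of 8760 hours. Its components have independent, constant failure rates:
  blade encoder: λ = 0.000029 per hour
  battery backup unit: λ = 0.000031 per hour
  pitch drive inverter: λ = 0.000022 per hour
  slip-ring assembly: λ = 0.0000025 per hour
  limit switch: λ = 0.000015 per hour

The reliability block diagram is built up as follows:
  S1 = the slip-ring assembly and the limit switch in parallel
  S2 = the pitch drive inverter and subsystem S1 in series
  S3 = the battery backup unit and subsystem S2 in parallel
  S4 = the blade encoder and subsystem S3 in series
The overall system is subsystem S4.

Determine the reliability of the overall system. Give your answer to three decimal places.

0.743

R(blade encoder) = exp(−0.000029 × 8760) = 0.77566
R(battery backup unit) = exp(−0.000031 × 8760) = 0.76219
R(pitch drive inverter) = exp(−0.000022 × 8760) = 0.82471
R(slip-ring assembly) = exp(−0.0000025 × 8760) = 0.97834
R(limit switch) = exp(−0.000015 × 8760) = 0.87687
Parallel (slip-ring assembly and limit switch): 1 − (1 − 0.97834)(1 − 0.87687) = 0.99733
Series (pitch drive inverter and [0.99733]): 0.82471 × 0.99733 = 0.82251
Parallel (battery backup unit and [0.82251]): 1 − (1 − 0.76219)(1 − 0.82251) = 0.95779
Series (blade encoder and [0.95779]): 0.77566 × 0.95779 = 0.743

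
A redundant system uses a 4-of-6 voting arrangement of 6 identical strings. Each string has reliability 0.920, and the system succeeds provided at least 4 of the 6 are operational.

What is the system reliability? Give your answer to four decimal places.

R = Σ_{i=4}^{6} C(6,i) p^i (1−p)^{6−i} with p = 0.920
C(6,4)·0.920^4·0.080^2 = 0.068774
C(6,5)·0.920^5·0.080^1 = 0.316359
C(6,6)·0.920^6·0.080^0 = 0.606355
Sum = 0.9915

0.9915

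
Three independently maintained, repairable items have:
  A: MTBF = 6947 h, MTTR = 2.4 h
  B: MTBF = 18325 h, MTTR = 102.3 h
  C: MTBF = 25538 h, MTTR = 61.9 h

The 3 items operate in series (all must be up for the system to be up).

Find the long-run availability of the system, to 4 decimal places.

0.9917

A(A) = MTBF/(MTBF+MTTR) = 6947/(6947+2.4) = 0.999655
A(B) = MTBF/(MTBF+MTTR) = 18325/(18325+102.3) = 0.994448
A(C) = MTBF/(MTBF+MTTR) = 25538/(25538+61.9) = 0.997582
Series availability: 0.999655 × 0.994448 × 0.997582 = 0.9917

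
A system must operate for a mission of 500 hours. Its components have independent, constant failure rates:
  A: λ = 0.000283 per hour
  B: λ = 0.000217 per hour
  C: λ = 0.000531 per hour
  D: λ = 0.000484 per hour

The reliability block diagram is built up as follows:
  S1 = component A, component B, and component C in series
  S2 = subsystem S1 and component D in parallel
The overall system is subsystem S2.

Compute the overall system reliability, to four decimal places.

0.9134

R(A) = exp(−0.000283 × 500) = 0.868055
R(B) = exp(−0.000217 × 500) = 0.897179
R(C) = exp(−0.000531 × 500) = 0.766822
R(D) = exp(−0.000484 × 500) = 0.785056
Series (A, B, and C): 0.868055 × 0.897179 × 0.766822 = 0.597202
Parallel ([0.597202] and D): 1 − (1 − 0.597202)(1 − 0.785056) = 0.9134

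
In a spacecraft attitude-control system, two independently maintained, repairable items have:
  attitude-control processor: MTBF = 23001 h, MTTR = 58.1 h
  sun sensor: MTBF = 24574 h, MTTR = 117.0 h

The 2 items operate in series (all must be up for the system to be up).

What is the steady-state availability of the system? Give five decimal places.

0.99275

A(attitude-control processor) = MTBF/(MTBF+MTTR) = 23001/(23001+58.1) = 0.997480
A(sun sensor) = MTBF/(MTBF+MTTR) = 24574/(24574+117.0) = 0.995261
Series availability: 0.997480 × 0.995261 = 0.99275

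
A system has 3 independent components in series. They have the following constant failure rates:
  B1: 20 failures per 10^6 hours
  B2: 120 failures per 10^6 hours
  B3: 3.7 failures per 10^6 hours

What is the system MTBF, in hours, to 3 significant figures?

6960

Series of exponential components: λ_sys = Σ λ_i
λ_sys = 0.000020 + 0.00012 + 0.0000037 = 1.4370e-04 /h
MTBF = 1 / λ_sys = 6960 h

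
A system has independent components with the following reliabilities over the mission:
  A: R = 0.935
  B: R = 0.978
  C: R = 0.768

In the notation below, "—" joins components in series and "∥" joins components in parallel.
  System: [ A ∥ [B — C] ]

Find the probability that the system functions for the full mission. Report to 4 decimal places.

Series (B and C): 0.978000 × 0.768000 = 0.751104
Parallel (A and [0.751104]): 1 − (1 − 0.935000)(1 − 0.751104) = 0.9838

0.9838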